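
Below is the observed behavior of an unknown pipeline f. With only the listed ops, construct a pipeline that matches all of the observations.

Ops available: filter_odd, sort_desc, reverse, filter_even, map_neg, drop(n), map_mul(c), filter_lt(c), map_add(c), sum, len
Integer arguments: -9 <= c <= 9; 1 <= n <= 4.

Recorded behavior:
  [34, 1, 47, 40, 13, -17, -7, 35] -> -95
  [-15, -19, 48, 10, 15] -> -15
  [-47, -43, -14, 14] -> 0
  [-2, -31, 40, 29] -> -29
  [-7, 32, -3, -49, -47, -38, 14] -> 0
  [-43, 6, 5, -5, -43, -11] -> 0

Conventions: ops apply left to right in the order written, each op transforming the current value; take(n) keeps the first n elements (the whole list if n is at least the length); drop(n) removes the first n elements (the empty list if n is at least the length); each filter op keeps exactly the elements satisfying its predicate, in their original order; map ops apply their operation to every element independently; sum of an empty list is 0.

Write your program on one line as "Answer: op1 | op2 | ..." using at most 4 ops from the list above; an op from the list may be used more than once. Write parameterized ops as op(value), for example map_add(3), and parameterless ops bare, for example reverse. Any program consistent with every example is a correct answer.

map_neg | filter_lt(-8) | filter_odd | sum

Check, running the answer program on each example:
  [34, 1, 47, 40, 13, -17, -7, 35] -> [-34, -1, -47, -40, -13, 17, 7, -35] -> [-34, -47, -40, -13, -35] -> [-47, -13, -35] -> -95
  [-15, -19, 48, 10, 15] -> [15, 19, -48, -10, -15] -> [-48, -10, -15] -> [-15] -> -15
  [-47, -43, -14, 14] -> [47, 43, 14, -14] -> [-14] -> [] -> 0
  [-2, -31, 40, 29] -> [2, 31, -40, -29] -> [-40, -29] -> [-29] -> -29
  [-7, 32, -3, -49, -47, -38, 14] -> [7, -32, 3, 49, 47, 38, -14] -> [-32, -14] -> [] -> 0
  [-43, 6, 5, -5, -43, -11] -> [43, -6, -5, 5, 43, 11] -> [] -> [] -> 0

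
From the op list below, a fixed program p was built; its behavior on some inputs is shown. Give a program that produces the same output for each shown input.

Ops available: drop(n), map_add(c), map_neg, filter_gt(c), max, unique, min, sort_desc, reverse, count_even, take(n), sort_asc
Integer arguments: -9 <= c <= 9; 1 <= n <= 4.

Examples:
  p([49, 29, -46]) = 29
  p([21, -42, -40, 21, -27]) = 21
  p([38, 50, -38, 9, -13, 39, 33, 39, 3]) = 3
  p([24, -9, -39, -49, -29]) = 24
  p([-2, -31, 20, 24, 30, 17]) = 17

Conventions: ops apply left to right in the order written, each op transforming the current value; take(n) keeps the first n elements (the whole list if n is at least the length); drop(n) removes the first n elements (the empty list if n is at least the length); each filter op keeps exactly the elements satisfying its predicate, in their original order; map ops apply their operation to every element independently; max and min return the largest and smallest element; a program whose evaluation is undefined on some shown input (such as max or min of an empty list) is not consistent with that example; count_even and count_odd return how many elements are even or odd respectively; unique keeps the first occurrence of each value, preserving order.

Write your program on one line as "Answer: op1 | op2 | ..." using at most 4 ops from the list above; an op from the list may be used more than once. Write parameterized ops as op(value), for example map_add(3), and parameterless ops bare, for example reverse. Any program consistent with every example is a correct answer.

filter_gt(-2) | sort_asc | take(2) | min

Check, running the answer program on each example:
  [49, 29, -46] -> [49, 29] -> [29, 49] -> [29, 49] -> 29
  [21, -42, -40, 21, -27] -> [21, 21] -> [21, 21] -> [21, 21] -> 21
  [38, 50, -38, 9, -13, 39, 33, 39, 3] -> [38, 50, 9, 39, 33, 39, 3] -> [3, 9, 33, 38, 39, 39, 50] -> [3, 9] -> 3
  [24, -9, -39, -49, -29] -> [24] -> [24] -> [24] -> 24
  [-2, -31, 20, 24, 30, 17] -> [20, 24, 30, 17] -> [17, 20, 24, 30] -> [17, 20] -> 17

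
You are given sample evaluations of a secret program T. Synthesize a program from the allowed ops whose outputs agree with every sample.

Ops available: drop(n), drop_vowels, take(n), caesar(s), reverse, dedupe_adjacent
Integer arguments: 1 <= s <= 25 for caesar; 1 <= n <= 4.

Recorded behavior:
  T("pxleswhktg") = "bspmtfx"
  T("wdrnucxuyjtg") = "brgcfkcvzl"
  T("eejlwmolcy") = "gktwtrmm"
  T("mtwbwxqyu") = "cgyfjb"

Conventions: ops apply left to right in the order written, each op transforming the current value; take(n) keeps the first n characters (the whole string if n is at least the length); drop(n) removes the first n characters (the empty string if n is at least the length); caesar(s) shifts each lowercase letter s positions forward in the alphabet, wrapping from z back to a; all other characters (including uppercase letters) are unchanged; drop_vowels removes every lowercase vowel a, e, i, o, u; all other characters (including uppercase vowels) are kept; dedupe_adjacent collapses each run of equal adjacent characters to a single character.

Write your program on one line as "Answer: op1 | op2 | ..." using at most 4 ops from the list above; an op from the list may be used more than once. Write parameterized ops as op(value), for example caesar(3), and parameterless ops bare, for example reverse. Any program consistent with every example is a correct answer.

caesar(16) | caesar(18) | reverse | drop_vowels

Check, running the answer program on each example:
  "pxleswhktg" -> "fnbuimxajw" -> "xftmaepsbo" -> "obspeamtfx" -> "bspmtfx"
  "wdrnucxuyjtg" -> "mthdksnkozjw" -> "elzvckfcgrbo" -> "obrgcfkcvzle" -> "brgcfkcvzl"
  "eejlwmolcy" -> "uuzbmcebso" -> "mmrteuwtkg" -> "gktwuetrmm" -> "gktwtrmm"
  "mtwbwxqyu" -> "cjmrmngok" -> "ubejefygc" -> "cgyfejebu" -> "cgyfjb"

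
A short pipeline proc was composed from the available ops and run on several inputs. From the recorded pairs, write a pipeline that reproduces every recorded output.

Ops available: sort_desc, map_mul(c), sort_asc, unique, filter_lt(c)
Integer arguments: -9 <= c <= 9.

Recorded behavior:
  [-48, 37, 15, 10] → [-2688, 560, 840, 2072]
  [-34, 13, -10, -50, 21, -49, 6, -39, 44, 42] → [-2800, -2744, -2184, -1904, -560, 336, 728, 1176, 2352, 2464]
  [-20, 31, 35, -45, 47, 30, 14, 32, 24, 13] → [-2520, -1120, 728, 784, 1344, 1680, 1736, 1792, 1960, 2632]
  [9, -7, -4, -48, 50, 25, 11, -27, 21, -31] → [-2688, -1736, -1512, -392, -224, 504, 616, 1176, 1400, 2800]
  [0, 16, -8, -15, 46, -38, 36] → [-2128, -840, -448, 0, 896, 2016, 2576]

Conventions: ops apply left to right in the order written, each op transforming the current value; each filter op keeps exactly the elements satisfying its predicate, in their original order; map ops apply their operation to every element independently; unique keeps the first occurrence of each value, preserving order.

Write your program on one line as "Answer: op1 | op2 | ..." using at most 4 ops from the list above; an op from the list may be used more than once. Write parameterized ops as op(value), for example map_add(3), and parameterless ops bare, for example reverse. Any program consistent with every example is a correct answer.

sort_asc | map_mul(-8) | map_mul(-7)

Check, running the answer program on each example:
  [-48, 37, 15, 10] -> [-48, 10, 15, 37] -> [384, -80, -120, -296] -> [-2688, 560, 840, 2072]
  [-34, 13, -10, -50, 21, -49, 6, -39, 44, 42] -> [-50, -49, -39, -34, -10, 6, 13, 21, 42, 44] -> [400, 392, 312, 272, 80, -48, -104, -168, -336, -352] -> [-2800, -2744, -2184, -1904, -560, 336, 728, 1176, 2352, 2464]
  [-20, 31, 35, -45, 47, 30, 14, 32, 24, 13] -> [-45, -20, 13, 14, 24, 30, 31, 32, 35, 47] -> [360, 160, -104, -112, -192, -240, -248, -256, -280, -376] -> [-2520, -1120, 728, 784, 1344, 1680, 1736, 1792, 1960, 2632]
  [9, -7, -4, -48, 50, 25, 11, -27, 21, -31] -> [-48, -31, -27, -7, -4, 9, 11, 21, 25, 50] -> [384, 248, 216, 56, 32, -72, -88, -168, -200, -400] -> [-2688, -1736, -1512, -392, -224, 504, 616, 1176, 1400, 2800]
  [0, 16, -8, -15, 46, -38, 36] -> [-38, -15, -8, 0, 16, 36, 46] -> [304, 120, 64, 0, -128, -288, -368] -> [-2128, -840, -448, 0, 896, 2016, 2576]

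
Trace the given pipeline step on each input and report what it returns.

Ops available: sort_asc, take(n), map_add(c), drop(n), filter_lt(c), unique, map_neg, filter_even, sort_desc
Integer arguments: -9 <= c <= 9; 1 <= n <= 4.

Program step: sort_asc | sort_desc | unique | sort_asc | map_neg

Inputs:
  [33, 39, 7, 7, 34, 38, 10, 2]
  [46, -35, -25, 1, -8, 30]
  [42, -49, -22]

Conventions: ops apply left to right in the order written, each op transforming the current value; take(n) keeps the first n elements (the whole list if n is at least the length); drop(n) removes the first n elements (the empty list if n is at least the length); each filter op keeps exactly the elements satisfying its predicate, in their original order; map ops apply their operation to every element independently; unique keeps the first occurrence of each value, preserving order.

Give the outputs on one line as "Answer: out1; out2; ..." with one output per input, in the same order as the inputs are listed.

[-2, -7, -10, -33, -34, -38, -39]; [35, 25, 8, -1, -30, -46]; [49, 22, -42]

Execution, op by op:
  [33, 39, 7, 7, 34, 38, 10, 2] -> [2, 7, 7, 10, 33, 34, 38, 39] -> [39, 38, 34, 33, 10, 7, 7, 2] -> [39, 38, 34, 33, 10, 7, 2] -> [2, 7, 10, 33, 34, 38, 39] -> [-2, -7, -10, -33, -34, -38, -39]
  [46, -35, -25, 1, -8, 30] -> [-35, -25, -8, 1, 30, 46] -> [46, 30, 1, -8, -25, -35] -> [46, 30, 1, -8, -25, -35] -> [-35, -25, -8, 1, 30, 46] -> [35, 25, 8, -1, -30, -46]
  [42, -49, -22] -> [-49, -22, 42] -> [42, -22, -49] -> [42, -22, -49] -> [-49, -22, 42] -> [49, 22, -42]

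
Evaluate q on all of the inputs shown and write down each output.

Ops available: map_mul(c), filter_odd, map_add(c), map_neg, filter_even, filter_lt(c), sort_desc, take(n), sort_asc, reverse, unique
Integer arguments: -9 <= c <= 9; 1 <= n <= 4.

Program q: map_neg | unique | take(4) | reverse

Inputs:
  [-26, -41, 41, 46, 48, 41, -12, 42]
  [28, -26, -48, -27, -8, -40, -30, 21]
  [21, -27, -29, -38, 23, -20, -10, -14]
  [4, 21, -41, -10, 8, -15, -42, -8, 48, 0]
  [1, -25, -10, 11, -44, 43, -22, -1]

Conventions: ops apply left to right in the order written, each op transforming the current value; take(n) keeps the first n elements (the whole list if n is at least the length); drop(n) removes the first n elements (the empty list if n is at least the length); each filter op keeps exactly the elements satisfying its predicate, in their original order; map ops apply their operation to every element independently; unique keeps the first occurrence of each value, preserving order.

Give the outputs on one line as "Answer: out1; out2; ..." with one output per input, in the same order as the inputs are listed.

Execution, op by op:
  [-26, -41, 41, 46, 48, 41, -12, 42] -> [26, 41, -41, -46, -48, -41, 12, -42] -> [26, 41, -41, -46, -48, 12, -42] -> [26, 41, -41, -46] -> [-46, -41, 41, 26]
  [28, -26, -48, -27, -8, -40, -30, 21] -> [-28, 26, 48, 27, 8, 40, 30, -21] -> [-28, 26, 48, 27, 8, 40, 30, -21] -> [-28, 26, 48, 27] -> [27, 48, 26, -28]
  [21, -27, -29, -38, 23, -20, -10, -14] -> [-21, 27, 29, 38, -23, 20, 10, 14] -> [-21, 27, 29, 38, -23, 20, 10, 14] -> [-21, 27, 29, 38] -> [38, 29, 27, -21]
  [4, 21, -41, -10, 8, -15, -42, -8, 48, 0] -> [-4, -21, 41, 10, -8, 15, 42, 8, -48, 0] -> [-4, -21, 41, 10, -8, 15, 42, 8, -48, 0] -> [-4, -21, 41, 10] -> [10, 41, -21, -4]
  [1, -25, -10, 11, -44, 43, -22, -1] -> [-1, 25, 10, -11, 44, -43, 22, 1] -> [-1, 25, 10, -11, 44, -43, 22, 1] -> [-1, 25, 10, -11] -> [-11, 10, 25, -1]

[-46, -41, 41, 26]; [27, 48, 26, -28]; [38, 29, 27, -21]; [10, 41, -21, -4]; [-11, 10, 25, -1]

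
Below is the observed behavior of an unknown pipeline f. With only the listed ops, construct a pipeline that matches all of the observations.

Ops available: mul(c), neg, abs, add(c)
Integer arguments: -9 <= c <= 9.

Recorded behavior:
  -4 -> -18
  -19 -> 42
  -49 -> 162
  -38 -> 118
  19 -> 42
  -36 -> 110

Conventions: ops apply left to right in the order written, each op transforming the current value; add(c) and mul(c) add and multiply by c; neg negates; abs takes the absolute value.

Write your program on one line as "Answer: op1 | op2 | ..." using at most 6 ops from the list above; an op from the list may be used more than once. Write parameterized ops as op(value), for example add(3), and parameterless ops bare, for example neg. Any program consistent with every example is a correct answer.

abs | add(-8) | neg | mul(-4) | add(-2)

Check, running the answer program on each example:
  -4 -> 4 -> -4 -> 4 -> -16 -> -18
  -19 -> 19 -> 11 -> -11 -> 44 -> 42
  -49 -> 49 -> 41 -> -41 -> 164 -> 162
  -38 -> 38 -> 30 -> -30 -> 120 -> 118
  19 -> 19 -> 11 -> -11 -> 44 -> 42
  -36 -> 36 -> 28 -> -28 -> 112 -> 110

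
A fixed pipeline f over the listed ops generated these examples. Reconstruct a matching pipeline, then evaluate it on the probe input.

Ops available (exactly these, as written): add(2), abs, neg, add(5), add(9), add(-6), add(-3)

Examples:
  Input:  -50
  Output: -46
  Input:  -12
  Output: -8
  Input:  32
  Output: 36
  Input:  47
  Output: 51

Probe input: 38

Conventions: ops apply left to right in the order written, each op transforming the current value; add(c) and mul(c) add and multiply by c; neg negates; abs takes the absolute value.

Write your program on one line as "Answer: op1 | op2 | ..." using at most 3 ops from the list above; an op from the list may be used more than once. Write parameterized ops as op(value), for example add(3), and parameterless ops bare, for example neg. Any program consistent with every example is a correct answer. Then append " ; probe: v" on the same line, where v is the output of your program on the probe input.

add(2) | add(-3) | add(5) ; probe: 42

Check, running the answer program on each example:
  -50 -> -48 -> -51 -> -46
  -12 -> -10 -> -13 -> -8
  32 -> 34 -> 31 -> 36
  47 -> 49 -> 46 -> 51
  probe: 38 -> 40 -> 37 -> 42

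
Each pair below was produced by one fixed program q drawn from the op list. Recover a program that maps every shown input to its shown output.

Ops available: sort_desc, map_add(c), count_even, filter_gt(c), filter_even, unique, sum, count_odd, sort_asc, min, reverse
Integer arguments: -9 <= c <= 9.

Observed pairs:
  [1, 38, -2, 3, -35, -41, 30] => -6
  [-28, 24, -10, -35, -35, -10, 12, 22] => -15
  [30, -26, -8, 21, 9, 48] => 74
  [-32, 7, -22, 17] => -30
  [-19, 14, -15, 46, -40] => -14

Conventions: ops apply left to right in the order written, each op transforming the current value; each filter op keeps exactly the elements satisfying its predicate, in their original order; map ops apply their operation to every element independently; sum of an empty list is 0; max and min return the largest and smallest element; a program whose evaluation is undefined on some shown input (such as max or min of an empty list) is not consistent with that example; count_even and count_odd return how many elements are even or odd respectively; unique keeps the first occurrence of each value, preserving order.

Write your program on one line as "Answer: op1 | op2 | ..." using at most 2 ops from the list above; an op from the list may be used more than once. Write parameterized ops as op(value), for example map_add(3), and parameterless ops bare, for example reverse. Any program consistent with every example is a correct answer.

unique | sum

Check, running the answer program on each example:
  [1, 38, -2, 3, -35, -41, 30] -> [1, 38, -2, 3, -35, -41, 30] -> -6
  [-28, 24, -10, -35, -35, -10, 12, 22] -> [-28, 24, -10, -35, 12, 22] -> -15
  [30, -26, -8, 21, 9, 48] -> [30, -26, -8, 21, 9, 48] -> 74
  [-32, 7, -22, 17] -> [-32, 7, -22, 17] -> -30
  [-19, 14, -15, 46, -40] -> [-19, 14, -15, 46, -40] -> -14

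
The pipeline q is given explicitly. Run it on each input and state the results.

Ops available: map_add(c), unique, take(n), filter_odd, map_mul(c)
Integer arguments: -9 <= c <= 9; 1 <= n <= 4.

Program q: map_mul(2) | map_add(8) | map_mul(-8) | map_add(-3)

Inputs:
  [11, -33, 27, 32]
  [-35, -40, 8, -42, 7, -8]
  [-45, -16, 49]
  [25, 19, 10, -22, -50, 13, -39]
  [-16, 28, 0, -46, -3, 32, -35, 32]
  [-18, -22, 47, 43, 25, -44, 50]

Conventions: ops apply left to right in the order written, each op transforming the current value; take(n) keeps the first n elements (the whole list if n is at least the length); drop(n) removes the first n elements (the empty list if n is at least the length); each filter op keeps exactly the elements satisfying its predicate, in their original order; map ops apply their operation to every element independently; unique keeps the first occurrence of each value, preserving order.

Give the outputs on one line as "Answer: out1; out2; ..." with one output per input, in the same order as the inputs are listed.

Execution, op by op:
  [11, -33, 27, 32] -> [22, -66, 54, 64] -> [30, -58, 62, 72] -> [-240, 464, -496, -576] -> [-243, 461, -499, -579]
  [-35, -40, 8, -42, 7, -8] -> [-70, -80, 16, -84, 14, -16] -> [-62, -72, 24, -76, 22, -8] -> [496, 576, -192, 608, -176, 64] -> [493, 573, -195, 605, -179, 61]
  [-45, -16, 49] -> [-90, -32, 98] -> [-82, -24, 106] -> [656, 192, -848] -> [653, 189, -851]
  [25, 19, 10, -22, -50, 13, -39] -> [50, 38, 20, -44, -100, 26, -78] -> [58, 46, 28, -36, -92, 34, -70] -> [-464, -368, -224, 288, 736, -272, 560] -> [-467, -371, -227, 285, 733, -275, 557]
  [-16, 28, 0, -46, -3, 32, -35, 32] -> [-32, 56, 0, -92, -6, 64, -70, 64] -> [-24, 64, 8, -84, 2, 72, -62, 72] -> [192, -512, -64, 672, -16, -576, 496, -576] -> [189, -515, -67, 669, -19, -579, 493, -579]
  [-18, -22, 47, 43, 25, -44, 50] -> [-36, -44, 94, 86, 50, -88, 100] -> [-28, -36, 102, 94, 58, -80, 108] -> [224, 288, -816, -752, -464, 640, -864] -> [221, 285, -819, -755, -467, 637, -867]

[-243, 461, -499, -579]; [493, 573, -195, 605, -179, 61]; [653, 189, -851]; [-467, -371, -227, 285, 733, -275, 557]; [189, -515, -67, 669, -19, -579, 493, -579]; [221, 285, -819, -755, -467, 637, -867]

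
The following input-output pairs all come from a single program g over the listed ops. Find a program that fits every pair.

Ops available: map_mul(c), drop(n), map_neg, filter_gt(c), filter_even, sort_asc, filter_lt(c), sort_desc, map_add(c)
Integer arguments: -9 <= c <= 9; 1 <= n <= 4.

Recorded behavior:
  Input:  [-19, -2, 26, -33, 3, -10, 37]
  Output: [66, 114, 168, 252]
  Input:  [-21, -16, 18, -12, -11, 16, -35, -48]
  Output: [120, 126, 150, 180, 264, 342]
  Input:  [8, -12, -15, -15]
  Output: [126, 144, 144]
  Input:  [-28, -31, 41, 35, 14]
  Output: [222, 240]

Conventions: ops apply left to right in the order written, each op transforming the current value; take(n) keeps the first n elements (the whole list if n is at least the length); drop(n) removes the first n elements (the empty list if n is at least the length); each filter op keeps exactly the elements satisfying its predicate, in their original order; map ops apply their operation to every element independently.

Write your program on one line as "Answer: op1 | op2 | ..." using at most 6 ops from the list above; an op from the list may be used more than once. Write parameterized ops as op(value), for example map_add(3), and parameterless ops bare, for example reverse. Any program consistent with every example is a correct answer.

sort_desc | filter_lt(1) | map_neg | map_add(9) | map_mul(6)

Check, running the answer program on each example:
  [-19, -2, 26, -33, 3, -10, 37] -> [37, 26, 3, -2, -10, -19, -33] -> [-2, -10, -19, -33] -> [2, 10, 19, 33] -> [11, 19, 28, 42] -> [66, 114, 168, 252]
  [-21, -16, 18, -12, -11, 16, -35, -48] -> [18, 16, -11, -12, -16, -21, -35, -48] -> [-11, -12, -16, -21, -35, -48] -> [11, 12, 16, 21, 35, 48] -> [20, 21, 25, 30, 44, 57] -> [120, 126, 150, 180, 264, 342]
  [8, -12, -15, -15] -> [8, -12, -15, -15] -> [-12, -15, -15] -> [12, 15, 15] -> [21, 24, 24] -> [126, 144, 144]
  [-28, -31, 41, 35, 14] -> [41, 35, 14, -28, -31] -> [-28, -31] -> [28, 31] -> [37, 40] -> [222, 240]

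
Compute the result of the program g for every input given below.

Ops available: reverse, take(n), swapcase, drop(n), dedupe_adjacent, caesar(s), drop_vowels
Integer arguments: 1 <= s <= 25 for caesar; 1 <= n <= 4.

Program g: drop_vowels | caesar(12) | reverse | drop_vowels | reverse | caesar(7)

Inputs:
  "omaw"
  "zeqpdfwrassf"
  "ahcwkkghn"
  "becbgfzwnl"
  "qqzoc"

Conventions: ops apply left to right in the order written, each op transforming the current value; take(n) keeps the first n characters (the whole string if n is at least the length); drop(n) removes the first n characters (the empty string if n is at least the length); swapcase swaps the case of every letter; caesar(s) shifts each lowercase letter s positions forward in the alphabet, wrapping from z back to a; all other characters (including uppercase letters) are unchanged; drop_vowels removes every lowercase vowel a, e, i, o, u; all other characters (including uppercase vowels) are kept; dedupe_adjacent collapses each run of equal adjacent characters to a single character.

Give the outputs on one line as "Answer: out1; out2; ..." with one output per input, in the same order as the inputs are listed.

"f"; "sjiwyky"; "addzag"; "uuzysge"; "jjs"

Execution, op by op:
  "omaw" -> "mw" -> "yi" -> "iy" -> "y" -> "y" -> "f"
  "zeqpdfwrassf" -> "zqpdfwrssf" -> "lcbprideer" -> "reedirpbcl" -> "rdrpbcl" -> "lcbprdr" -> "sjiwyky"
  "ahcwkkghn" -> "hcwkkghn" -> "toiwwstz" -> "ztswwiot" -> "ztswwt" -> "twwstz" -> "addzag"
  "becbgfzwnl" -> "bcbgfzwnl" -> "nonsrlizx" -> "xzilrsnon" -> "xzlrsnn" -> "nnsrlzx" -> "uuzysge"
  "qqzoc" -> "qqzc" -> "cclo" -> "olcc" -> "lcc" -> "ccl" -> "jjs"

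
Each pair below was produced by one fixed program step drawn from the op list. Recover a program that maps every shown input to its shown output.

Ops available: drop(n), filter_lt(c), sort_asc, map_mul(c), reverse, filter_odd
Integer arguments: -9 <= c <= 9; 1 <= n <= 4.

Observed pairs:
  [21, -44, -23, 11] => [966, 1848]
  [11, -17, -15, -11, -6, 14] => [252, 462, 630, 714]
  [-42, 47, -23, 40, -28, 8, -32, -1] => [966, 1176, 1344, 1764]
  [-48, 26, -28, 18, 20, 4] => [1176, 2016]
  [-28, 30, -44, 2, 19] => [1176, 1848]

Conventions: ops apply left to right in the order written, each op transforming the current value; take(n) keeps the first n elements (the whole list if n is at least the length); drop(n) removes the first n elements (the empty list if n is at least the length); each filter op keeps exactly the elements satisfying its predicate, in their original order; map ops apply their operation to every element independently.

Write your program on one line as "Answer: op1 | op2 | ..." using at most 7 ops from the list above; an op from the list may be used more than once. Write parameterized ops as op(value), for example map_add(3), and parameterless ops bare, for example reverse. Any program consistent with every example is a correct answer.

map_mul(7) | filter_lt(-5) | sort_asc | filter_lt(-8) | map_mul(-6) | reverse

Check, running the answer program on each example:
  [21, -44, -23, 11] -> [147, -308, -161, 77] -> [-308, -161] -> [-308, -161] -> [-308, -161] -> [1848, 966] -> [966, 1848]
  [11, -17, -15, -11, -6, 14] -> [77, -119, -105, -77, -42, 98] -> [-119, -105, -77, -42] -> [-119, -105, -77, -42] -> [-119, -105, -77, -42] -> [714, 630, 462, 252] -> [252, 462, 630, 714]
  [-42, 47, -23, 40, -28, 8, -32, -1] -> [-294, 329, -161, 280, -196, 56, -224, -7] -> [-294, -161, -196, -224, -7] -> [-294, -224, -196, -161, -7] -> [-294, -224, -196, -161] -> [1764, 1344, 1176, 966] -> [966, 1176, 1344, 1764]
  [-48, 26, -28, 18, 20, 4] -> [-336, 182, -196, 126, 140, 28] -> [-336, -196] -> [-336, -196] -> [-336, -196] -> [2016, 1176] -> [1176, 2016]
  [-28, 30, -44, 2, 19] -> [-196, 210, -308, 14, 133] -> [-196, -308] -> [-308, -196] -> [-308, -196] -> [1848, 1176] -> [1176, 1848]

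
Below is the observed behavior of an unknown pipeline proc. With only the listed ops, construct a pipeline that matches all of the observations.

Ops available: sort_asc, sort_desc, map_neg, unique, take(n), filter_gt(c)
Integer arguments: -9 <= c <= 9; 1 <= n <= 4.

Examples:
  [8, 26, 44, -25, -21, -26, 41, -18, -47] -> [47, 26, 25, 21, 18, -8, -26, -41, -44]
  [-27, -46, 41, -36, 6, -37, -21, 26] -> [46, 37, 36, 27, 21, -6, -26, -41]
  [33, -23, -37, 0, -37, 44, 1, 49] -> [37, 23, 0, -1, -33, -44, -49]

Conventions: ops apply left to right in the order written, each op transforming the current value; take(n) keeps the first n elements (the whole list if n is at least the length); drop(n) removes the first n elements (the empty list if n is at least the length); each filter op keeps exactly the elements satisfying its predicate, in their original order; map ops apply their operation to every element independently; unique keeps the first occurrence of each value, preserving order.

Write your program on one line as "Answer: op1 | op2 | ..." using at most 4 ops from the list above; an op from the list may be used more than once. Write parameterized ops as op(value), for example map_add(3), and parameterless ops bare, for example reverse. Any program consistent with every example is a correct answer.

map_neg | sort_desc | unique

Check, running the answer program on each example:
  [8, 26, 44, -25, -21, -26, 41, -18, -47] -> [-8, -26, -44, 25, 21, 26, -41, 18, 47] -> [47, 26, 25, 21, 18, -8, -26, -41, -44] -> [47, 26, 25, 21, 18, -8, -26, -41, -44]
  [-27, -46, 41, -36, 6, -37, -21, 26] -> [27, 46, -41, 36, -6, 37, 21, -26] -> [46, 37, 36, 27, 21, -6, -26, -41] -> [46, 37, 36, 27, 21, -6, -26, -41]
  [33, -23, -37, 0, -37, 44, 1, 49] -> [-33, 23, 37, 0, 37, -44, -1, -49] -> [37, 37, 23, 0, -1, -33, -44, -49] -> [37, 23, 0, -1, -33, -44, -49]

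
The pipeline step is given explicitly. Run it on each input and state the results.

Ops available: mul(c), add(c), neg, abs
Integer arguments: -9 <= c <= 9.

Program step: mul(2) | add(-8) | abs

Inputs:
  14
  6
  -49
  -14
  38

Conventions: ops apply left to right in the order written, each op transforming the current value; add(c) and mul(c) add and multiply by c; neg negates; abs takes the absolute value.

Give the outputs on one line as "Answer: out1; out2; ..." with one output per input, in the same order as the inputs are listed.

Execution, op by op:
  14 -> 28 -> 20 -> 20
  6 -> 12 -> 4 -> 4
  -49 -> -98 -> -106 -> 106
  -14 -> -28 -> -36 -> 36
  38 -> 76 -> 68 -> 68

20; 4; 106; 36; 68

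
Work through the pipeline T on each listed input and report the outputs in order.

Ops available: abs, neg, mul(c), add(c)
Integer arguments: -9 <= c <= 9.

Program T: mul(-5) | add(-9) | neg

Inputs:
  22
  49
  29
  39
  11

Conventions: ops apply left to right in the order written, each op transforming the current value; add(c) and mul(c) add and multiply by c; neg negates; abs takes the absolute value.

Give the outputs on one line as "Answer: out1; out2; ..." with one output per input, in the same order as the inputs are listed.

Execution, op by op:
  22 -> -110 -> -119 -> 119
  49 -> -245 -> -254 -> 254
  29 -> -145 -> -154 -> 154
  39 -> -195 -> -204 -> 204
  11 -> -55 -> -64 -> 64

119; 254; 154; 204; 64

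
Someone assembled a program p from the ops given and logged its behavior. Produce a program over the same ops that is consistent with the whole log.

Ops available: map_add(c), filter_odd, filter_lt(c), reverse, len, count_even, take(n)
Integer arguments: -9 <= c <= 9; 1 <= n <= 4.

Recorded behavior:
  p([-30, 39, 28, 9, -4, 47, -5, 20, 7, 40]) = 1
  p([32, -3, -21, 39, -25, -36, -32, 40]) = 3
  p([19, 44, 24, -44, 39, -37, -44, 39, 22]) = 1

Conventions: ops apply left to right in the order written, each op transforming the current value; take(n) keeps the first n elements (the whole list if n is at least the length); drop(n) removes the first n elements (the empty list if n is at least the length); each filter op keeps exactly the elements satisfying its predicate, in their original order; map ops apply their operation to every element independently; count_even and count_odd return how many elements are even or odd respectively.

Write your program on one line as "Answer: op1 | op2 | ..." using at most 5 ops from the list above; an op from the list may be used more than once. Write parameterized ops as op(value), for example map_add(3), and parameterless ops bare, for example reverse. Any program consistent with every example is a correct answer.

map_add(-6) | filter_lt(8) | filter_lt(1) | filter_odd | len

Check, running the answer program on each example:
  [-30, 39, 28, 9, -4, 47, -5, 20, 7, 40] -> [-36, 33, 22, 3, -10, 41, -11, 14, 1, 34] -> [-36, 3, -10, -11, 1] -> [-36, -10, -11] -> [-11] -> 1
  [32, -3, -21, 39, -25, -36, -32, 40] -> [26, -9, -27, 33, -31, -42, -38, 34] -> [-9, -27, -31, -42, -38] -> [-9, -27, -31, -42, -38] -> [-9, -27, -31] -> 3
  [19, 44, 24, -44, 39, -37, -44, 39, 22] -> [13, 38, 18, -50, 33, -43, -50, 33, 16] -> [-50, -43, -50] -> [-50, -43, -50] -> [-43] -> 1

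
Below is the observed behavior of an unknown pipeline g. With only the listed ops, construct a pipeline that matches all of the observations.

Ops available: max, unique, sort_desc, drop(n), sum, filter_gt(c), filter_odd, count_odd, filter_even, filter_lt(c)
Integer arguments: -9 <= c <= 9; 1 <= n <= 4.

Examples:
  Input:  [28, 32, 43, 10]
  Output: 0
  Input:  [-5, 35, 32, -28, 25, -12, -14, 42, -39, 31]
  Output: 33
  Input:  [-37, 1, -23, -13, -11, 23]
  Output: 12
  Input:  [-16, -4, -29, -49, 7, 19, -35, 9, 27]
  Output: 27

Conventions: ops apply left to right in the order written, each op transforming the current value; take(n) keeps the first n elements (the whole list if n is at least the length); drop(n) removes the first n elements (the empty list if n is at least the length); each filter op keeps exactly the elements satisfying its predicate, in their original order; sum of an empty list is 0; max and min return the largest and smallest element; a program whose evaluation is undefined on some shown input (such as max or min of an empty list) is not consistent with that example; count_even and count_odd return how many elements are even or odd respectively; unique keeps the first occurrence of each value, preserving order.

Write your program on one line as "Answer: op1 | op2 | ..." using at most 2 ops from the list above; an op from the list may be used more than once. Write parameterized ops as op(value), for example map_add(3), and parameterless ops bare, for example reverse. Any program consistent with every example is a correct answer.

drop(4) | sum

Check, running the answer program on each example:
  [28, 32, 43, 10] -> [] -> 0
  [-5, 35, 32, -28, 25, -12, -14, 42, -39, 31] -> [25, -12, -14, 42, -39, 31] -> 33
  [-37, 1, -23, -13, -11, 23] -> [-11, 23] -> 12
  [-16, -4, -29, -49, 7, 19, -35, 9, 27] -> [7, 19, -35, 9, 27] -> 27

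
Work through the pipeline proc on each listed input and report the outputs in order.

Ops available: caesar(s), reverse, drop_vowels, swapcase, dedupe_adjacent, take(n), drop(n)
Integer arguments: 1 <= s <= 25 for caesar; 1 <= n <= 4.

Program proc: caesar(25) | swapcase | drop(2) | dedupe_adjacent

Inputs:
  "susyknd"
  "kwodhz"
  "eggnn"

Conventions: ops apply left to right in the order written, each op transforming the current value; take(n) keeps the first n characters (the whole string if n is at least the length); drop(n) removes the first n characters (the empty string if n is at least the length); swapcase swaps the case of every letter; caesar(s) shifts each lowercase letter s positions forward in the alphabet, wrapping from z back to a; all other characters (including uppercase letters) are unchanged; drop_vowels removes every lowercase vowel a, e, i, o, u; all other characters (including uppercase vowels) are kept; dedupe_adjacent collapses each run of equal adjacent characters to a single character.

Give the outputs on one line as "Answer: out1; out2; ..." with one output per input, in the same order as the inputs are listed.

Execution, op by op:
  "susyknd" -> "rtrxjmc" -> "RTRXJMC" -> "RXJMC" -> "RXJMC"
  "kwodhz" -> "jvncgy" -> "JVNCGY" -> "NCGY" -> "NCGY"
  "eggnn" -> "dffmm" -> "DFFMM" -> "FMM" -> "FM"

"RXJMC"; "NCGY"; "FM"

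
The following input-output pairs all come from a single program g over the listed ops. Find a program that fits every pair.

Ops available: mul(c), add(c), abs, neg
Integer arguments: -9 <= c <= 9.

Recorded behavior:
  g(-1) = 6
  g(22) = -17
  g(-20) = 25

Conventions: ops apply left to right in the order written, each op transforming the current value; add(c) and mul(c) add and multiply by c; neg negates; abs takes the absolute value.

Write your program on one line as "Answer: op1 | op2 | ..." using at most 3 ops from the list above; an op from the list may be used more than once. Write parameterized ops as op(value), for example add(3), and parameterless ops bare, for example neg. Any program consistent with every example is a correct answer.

add(-7) | neg | add(-2)

Check, running the answer program on each example:
  -1 -> -8 -> 8 -> 6
  22 -> 15 -> -15 -> -17
  -20 -> -27 -> 27 -> 25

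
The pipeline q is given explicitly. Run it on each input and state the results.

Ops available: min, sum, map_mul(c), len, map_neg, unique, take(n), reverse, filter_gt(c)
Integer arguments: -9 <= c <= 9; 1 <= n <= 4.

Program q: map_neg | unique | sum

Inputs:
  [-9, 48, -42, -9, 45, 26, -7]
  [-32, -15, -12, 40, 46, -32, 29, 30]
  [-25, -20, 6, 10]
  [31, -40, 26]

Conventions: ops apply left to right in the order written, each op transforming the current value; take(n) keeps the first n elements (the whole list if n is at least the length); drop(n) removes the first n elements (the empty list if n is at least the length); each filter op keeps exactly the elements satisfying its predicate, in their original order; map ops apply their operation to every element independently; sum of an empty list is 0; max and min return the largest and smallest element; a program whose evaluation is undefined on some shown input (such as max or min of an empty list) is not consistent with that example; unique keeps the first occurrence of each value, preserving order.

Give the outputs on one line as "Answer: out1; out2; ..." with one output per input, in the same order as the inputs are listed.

-61; -86; 29; -17

Execution, op by op:
  [-9, 48, -42, -9, 45, 26, -7] -> [9, -48, 42, 9, -45, -26, 7] -> [9, -48, 42, -45, -26, 7] -> -61
  [-32, -15, -12, 40, 46, -32, 29, 30] -> [32, 15, 12, -40, -46, 32, -29, -30] -> [32, 15, 12, -40, -46, -29, -30] -> -86
  [-25, -20, 6, 10] -> [25, 20, -6, -10] -> [25, 20, -6, -10] -> 29
  [31, -40, 26] -> [-31, 40, -26] -> [-31, 40, -26] -> -17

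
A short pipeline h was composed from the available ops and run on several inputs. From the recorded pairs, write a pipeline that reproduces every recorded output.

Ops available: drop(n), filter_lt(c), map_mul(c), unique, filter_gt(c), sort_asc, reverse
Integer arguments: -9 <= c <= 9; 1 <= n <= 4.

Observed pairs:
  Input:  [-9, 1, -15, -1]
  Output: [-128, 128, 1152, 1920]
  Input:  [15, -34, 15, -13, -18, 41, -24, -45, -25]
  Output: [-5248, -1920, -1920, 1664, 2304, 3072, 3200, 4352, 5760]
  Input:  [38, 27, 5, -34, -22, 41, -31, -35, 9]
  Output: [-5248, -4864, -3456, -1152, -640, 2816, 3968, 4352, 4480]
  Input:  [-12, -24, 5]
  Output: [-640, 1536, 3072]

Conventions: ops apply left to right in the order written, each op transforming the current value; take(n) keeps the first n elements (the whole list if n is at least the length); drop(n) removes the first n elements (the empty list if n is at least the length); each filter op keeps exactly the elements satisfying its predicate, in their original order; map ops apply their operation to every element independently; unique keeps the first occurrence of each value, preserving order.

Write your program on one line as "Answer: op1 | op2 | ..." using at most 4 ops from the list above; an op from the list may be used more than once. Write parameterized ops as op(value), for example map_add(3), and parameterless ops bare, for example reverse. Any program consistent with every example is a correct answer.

map_mul(8) | map_mul(-8) | sort_asc | map_mul(2)

Check, running the answer program on each example:
  [-9, 1, -15, -1] -> [-72, 8, -120, -8] -> [576, -64, 960, 64] -> [-64, 64, 576, 960] -> [-128, 128, 1152, 1920]
  [15, -34, 15, -13, -18, 41, -24, -45, -25] -> [120, -272, 120, -104, -144, 328, -192, -360, -200] -> [-960, 2176, -960, 832, 1152, -2624, 1536, 2880, 1600] -> [-2624, -960, -960, 832, 1152, 1536, 1600, 2176, 2880] -> [-5248, -1920, -1920, 1664, 2304, 3072, 3200, 4352, 5760]
  [38, 27, 5, -34, -22, 41, -31, -35, 9] -> [304, 216, 40, -272, -176, 328, -248, -280, 72] -> [-2432, -1728, -320, 2176, 1408, -2624, 1984, 2240, -576] -> [-2624, -2432, -1728, -576, -320, 1408, 1984, 2176, 2240] -> [-5248, -4864, -3456, -1152, -640, 2816, 3968, 4352, 4480]
  [-12, -24, 5] -> [-96, -192, 40] -> [768, 1536, -320] -> [-320, 768, 1536] -> [-640, 1536, 3072]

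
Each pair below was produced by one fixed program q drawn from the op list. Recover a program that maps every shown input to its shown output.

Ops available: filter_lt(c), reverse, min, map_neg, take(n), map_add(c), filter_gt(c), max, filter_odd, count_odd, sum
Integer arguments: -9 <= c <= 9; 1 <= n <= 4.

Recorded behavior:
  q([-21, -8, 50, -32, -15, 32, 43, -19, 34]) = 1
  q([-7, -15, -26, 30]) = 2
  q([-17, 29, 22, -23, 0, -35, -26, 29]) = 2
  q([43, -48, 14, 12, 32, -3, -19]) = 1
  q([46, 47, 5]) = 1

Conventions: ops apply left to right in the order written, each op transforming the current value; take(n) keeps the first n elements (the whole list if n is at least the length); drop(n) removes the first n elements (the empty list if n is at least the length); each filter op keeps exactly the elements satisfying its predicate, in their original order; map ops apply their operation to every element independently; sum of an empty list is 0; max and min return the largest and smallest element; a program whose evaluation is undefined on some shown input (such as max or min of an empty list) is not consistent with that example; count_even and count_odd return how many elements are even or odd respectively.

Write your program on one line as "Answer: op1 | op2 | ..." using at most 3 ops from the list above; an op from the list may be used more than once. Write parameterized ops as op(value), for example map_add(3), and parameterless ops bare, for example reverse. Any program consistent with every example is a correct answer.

take(2) | count_odd

Check, running the answer program on each example:
  [-21, -8, 50, -32, -15, 32, 43, -19, 34] -> [-21, -8] -> 1
  [-7, -15, -26, 30] -> [-7, -15] -> 2
  [-17, 29, 22, -23, 0, -35, -26, 29] -> [-17, 29] -> 2
  [43, -48, 14, 12, 32, -3, -19] -> [43, -48] -> 1
  [46, 47, 5] -> [46, 47] -> 1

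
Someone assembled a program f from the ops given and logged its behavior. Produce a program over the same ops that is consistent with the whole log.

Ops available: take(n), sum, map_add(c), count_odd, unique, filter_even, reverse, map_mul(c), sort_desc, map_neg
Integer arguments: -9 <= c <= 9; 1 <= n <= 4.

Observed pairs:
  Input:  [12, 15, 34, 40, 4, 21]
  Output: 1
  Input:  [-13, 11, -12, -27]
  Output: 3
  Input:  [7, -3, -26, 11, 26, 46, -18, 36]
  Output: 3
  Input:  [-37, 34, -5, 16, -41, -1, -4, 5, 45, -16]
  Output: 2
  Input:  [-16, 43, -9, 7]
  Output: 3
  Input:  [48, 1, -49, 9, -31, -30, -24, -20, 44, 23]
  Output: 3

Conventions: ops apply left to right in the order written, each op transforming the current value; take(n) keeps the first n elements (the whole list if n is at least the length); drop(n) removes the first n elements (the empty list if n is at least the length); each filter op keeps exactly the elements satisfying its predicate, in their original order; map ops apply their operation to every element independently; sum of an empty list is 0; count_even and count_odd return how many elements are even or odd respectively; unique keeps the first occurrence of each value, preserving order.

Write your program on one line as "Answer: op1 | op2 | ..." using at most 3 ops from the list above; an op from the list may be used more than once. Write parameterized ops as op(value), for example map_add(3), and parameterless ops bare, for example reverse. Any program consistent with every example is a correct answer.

map_neg | take(4) | count_odd

Check, running the answer program on each example:
  [12, 15, 34, 40, 4, 21] -> [-12, -15, -34, -40, -4, -21] -> [-12, -15, -34, -40] -> 1
  [-13, 11, -12, -27] -> [13, -11, 12, 27] -> [13, -11, 12, 27] -> 3
  [7, -3, -26, 11, 26, 46, -18, 36] -> [-7, 3, 26, -11, -26, -46, 18, -36] -> [-7, 3, 26, -11] -> 3
  [-37, 34, -5, 16, -41, -1, -4, 5, 45, -16] -> [37, -34, 5, -16, 41, 1, 4, -5, -45, 16] -> [37, -34, 5, -16] -> 2
  [-16, 43, -9, 7] -> [16, -43, 9, -7] -> [16, -43, 9, -7] -> 3
  [48, 1, -49, 9, -31, -30, -24, -20, 44, 23] -> [-48, -1, 49, -9, 31, 30, 24, 20, -44, -23] -> [-48, -1, 49, -9] -> 3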